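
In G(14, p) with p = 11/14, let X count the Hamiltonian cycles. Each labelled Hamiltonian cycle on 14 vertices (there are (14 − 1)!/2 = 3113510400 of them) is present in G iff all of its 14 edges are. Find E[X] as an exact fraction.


K_14 has (14 − 1)!/2 = 3113510400 labelled Hamiltonian cycles.
For each such Hamiltonian cycle H, let X_H = 1 if all 14 edges of H are present in G. Then P[X_H = 1] = p^{14} = (11/14)^{14} = 379749833583241/11112006825558016.
By linearity: E[X] = Σ_H E[X_H] = 3113510400 · p^{14} = 3113510400 · 379749833583241/11112006825558016 = 329898174179601037725/3100448333024.
Numerically: E[X] ≈ 1.064e+08.

E[X] = 3113510400 · (11/14)^{14} = 329898174179601037725/3100448333024 ≈ 1.064e+08.


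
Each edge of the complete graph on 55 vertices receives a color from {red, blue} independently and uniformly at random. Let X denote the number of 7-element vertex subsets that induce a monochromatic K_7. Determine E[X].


Let X = Σ_S X_S over the C(55, 7) = 202927725 subsets S of size 7, where X_S = 1 if the K_7 on S is monochromatic.
For a fixed S, the K_7 on S has C(7, 2) = 21 edges. P[all 21 edges red] = (1/2)^21, and likewise for blue, so P[monochromatic] = 2·(1/2)^21 = 2^{1 − 21} = 1/1048576.
By linearity: E[X] = C(55, 7) · 2^{1 − 21} = 202927725 · 1/1048576 = 202927725/1048576.
Numerically: E[X] ≈ 193.52696.

E[X] = C(55,7)·2^(1−C(7,2)) = 202927725/1048576 ≈ 193.52696.


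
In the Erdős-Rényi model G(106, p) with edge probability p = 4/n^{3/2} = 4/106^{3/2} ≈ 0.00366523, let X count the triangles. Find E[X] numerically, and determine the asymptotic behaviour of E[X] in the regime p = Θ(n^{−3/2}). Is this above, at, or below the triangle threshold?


Number of potential triangles: C(106, 3) = 192920.
Each occurs with probability p³ ≈ (0.00366523)³ ≈ 4.92383601e-08.
By linearity: E[X] = C(106, 3)·p³ ≈ 192920 · 4.92383601e-08 ≈ 0.009499.
Since α = 3/2 > 1, p = c/n^{3/2} = o(1/n) is below the triangle threshold p ~ 1/n. Asymptotically E[X] ~ (c³/6)·n^{3(1−α)} = (4³/6)·n^{-1.5} → 0, so by Markov's inequality G has no triangles w.h.p.

E[X] ≈ 0.009499; in regime p = Θ(1/n^{3/2}) E[X] tends to 0 (below the triangle threshold p ~ 1/n).


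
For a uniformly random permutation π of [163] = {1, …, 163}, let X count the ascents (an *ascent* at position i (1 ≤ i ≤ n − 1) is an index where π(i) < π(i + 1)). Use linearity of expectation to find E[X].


Write X = Σ X_I over i = 1, …, 162, with X_I the indicator of one ascent.
There are 162 indicators.
For each fixed i, the pair (π(i), π(i+1)) is a uniformly random ordered pair of distinct values from {1, …, 163}; by symmetry P[π(i) < π(i+1)] = 1/2.
By linearity: E[X] = 162 · (1/2) = (163 − 1) · (1/2) = 81 ≈ 81.00000.

E[X] = 81 = 81.00000.


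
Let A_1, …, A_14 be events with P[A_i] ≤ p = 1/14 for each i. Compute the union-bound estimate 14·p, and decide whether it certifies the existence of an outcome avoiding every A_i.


Union bound: P[∪_{i=1}^{14} A_i] ≤ Σ_i P[A_i] ≤ 14·p = 14·(1/14) = 1.
Numerically: 1 ≈ 1.0000000.
Is 1 < 1? NO.
Since the bound 1 is ≥ 1, the union bound is uninformative here; it does NOT by itself certify existence.

14·p = 1 ≈ 1.0000000; existence NOT certified by the union bound.


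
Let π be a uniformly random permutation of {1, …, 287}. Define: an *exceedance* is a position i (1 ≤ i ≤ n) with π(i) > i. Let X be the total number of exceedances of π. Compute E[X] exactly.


Write X = Σ_{i=1}^{287} X_i, where X_i = 1_{π(i) > i}.
For each fixed i, π(i) is uniform over {1, …, 287} (marginal of a uniform permutation), so P[π(i) > i] = (n − i)/n. Summing: Σ_{i=1}^{287} (n − i)/n = (0 + 1 + … + 286)/287 = 287(287 − 1)/(2·287) = (287 − 1)/2.
Hence E[X] = Σ_{i=1}^{287} (287 − i)/287 = 143 ≈ 143.000000.

E[X] = 143 = 143.000000.


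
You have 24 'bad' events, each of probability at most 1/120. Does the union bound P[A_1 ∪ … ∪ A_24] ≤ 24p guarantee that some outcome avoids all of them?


Union bound: P[∪_{i=1}^{24} A_i] ≤ Σ_i P[A_i] ≤ 24·p = 24·(1/120) = 1/5.
Numerically: 1/5 ≈ 0.2000000.
Is 1/5 < 1? YES.
Since P[∪ A_i] ≤ 1/5 < 1, the complement has P[∩ A_i^c] ≥ 1 − 1/5 = 4/5 > 0, so some outcome avoids every A_i.

24·p = 1/5 ≈ 0.2000000; existence CERTIFIED by the union bound.


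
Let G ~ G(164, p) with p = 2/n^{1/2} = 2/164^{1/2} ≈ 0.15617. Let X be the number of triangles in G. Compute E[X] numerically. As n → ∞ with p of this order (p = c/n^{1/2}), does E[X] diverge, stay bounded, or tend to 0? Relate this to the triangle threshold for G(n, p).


Number of potential triangles: C(164, 3) = 721764.
Each occurs with probability p³ ≈ (0.15617)³ ≈ 3.8091161e-03.
By linearity: E[X] = C(164, 3)·p³ ≈ 721764 · 3.8091161e-03 ≈ 2749.28290.
Since α = 1/2 < 1, p = c/n^{1/2} ≫ 1/n is above the triangle threshold p ~ 1/n. Asymptotically E[X] ~ (c³/6)·n^{3(1−α)} = (2³/6)·n^{1.5} → ∞; triangles are abundant w.h.p.

E[X] ≈ 2749.28290; in regime p = Θ(1/n^{1/2}) E[X] diverges (above the triangle threshold p ~ 1/n).


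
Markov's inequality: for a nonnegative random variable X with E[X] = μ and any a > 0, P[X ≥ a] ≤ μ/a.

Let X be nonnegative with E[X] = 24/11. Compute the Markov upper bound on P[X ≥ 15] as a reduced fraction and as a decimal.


μ = E[X] = 24/11, a = 15.
Markov: P[X ≥ 15] ≤ μ/a = (24/11)/15 = 8/55.
Numerically: ≈ 0.1455.
(Since a = 15 > μ = 2.1818, the bound 8/55 is < 1 and informative.)

P[X ≥ 15] ≤ 8/55 ≈ 0.1455.


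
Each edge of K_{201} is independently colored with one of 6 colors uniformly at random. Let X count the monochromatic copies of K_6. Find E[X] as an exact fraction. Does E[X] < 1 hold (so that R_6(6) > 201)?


E[X] = C(201, 6) · 6^{1 − 15} = 84944276340 · 6^{−14} = 84944276340/78364164096.
As a reduced fraction: E[X] = 7078689695/6530347008 ≈ 1.084.
Is E[X] < 1? NO.
Since E[X] ≥ 1, the first-moment bound is inconclusive at n = 201; it does NOT by itself certify R_6(6) > 201.

E[X] = 7078689695/6530347008 ≈ 1.084; E[X] ≥ 1; first-moment method inconclusive here.


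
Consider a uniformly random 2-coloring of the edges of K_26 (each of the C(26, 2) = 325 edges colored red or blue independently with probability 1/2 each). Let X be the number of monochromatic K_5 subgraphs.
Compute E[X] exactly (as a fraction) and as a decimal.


Let X = Σ_S X_S over the C(26, 5) = 65780 subsets S of size 5, where X_S = 1 if the K_5 on S is monochromatic.
For a fixed S, the K_5 on S has C(5, 2) = 10 edges. P[all 10 edges red] = (1/2)^10, and likewise for blue, so P[monochromatic] = 2·(1/2)^10 = 2^{1 − 10} = 1/512.
By linearity of expectation: E[X] = C(26, 5) · 2^{1 − 10} = 65780 · 1/512 = 16445/128.
Numerically: E[X] ≈ 128.4766.

E[X] = C(26,5)·2^(1−C(5,2)) = 16445/128 ≈ 128.4766.


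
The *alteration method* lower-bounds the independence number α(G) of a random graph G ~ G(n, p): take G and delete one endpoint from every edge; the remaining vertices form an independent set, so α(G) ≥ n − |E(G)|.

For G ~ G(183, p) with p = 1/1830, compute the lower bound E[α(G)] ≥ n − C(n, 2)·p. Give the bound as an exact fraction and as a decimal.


E[|E(G)|] = C(183, 2)·p = 16653 · (1/1830) = 91/10.
E[α(G)] ≥ n − E[|E(G)|] = 183 − 91/10 = 1739/10.
Numerically: ≈ 173.900000.
(This is only a lower bound; the true E[α(G)] may be larger.)

E[α(G)] ≥ 1739/10 ≈ 173.900000.


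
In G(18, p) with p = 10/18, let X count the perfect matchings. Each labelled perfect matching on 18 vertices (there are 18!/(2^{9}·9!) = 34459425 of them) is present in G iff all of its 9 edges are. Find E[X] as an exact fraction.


K_18 has 18!/(2^{9}·9!) = 34459425 labelled perfect matchings.
For each such perfect matching H, let X_H = 1 if all 9 edges of H are present in G. Then P[X_H = 1] = p^{9} = (5/9)^{9} = 1953125/387420489.
By linearity of expectation: E[X] = Σ_H E[X_H] = 34459425 · p^{9} = 34459425 · 1953125/387420489 = 830908203125/4782969.
Numerically: E[X] ≈ 1.737e+05.

E[X] = 34459425 · (5/9)^{9} = 830908203125/4782969 ≈ 1.737e+05.


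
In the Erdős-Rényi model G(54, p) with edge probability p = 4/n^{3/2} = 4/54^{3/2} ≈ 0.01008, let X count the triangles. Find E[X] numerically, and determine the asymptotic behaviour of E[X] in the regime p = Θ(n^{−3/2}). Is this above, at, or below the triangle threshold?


Number of potential triangles: C(54, 3) = 24804.
Each occurs with probability p³ ≈ (0.01008)³ ≈ 1.0242549e-06.
By linearity: E[X] = C(54, 3)·p³ ≈ 24804 · 1.0242549e-06 ≈ 0.02541.
Since α = 3/2 > 1, p = c/n^{3/2} = o(1/n) is below the triangle threshold p ~ 1/n. Asymptotically E[X] ~ (c³/6)·n^{3(1−α)} = (4³/6)·n^{-1.5} → 0, so by Markov's inequality G has no triangles w.h.p.

E[X] ≈ 0.02541; in regime p = Θ(1/n^{3/2}) E[X] tends to 0 (below the triangle threshold p ~ 1/n).


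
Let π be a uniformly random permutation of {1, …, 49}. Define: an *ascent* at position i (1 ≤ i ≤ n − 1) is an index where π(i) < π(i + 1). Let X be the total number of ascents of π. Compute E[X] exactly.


Write X = Σ X_I over i = 1, …, 48, with X_I the indicator of one ascent.
There are 48 indicators.
For each fixed i, the pair (π(i), π(i+1)) is a uniformly random ordered pair of distinct values from {1, …, 49}; by symmetry P[π(i) < π(i+1)] = 1/2.
By linearity: E[X] = 48 · (1/2) = (49 − 1) · (1/2) = 24 ≈ 24.00000.

E[X] = 24 = 24.00000.


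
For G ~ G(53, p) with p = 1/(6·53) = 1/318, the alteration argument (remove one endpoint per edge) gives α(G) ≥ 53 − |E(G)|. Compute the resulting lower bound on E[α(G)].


E[|E(G)|] = C(53, 2)·p = 1378 · (1/318) = 13/3.
E[α(G)] ≥ n − E[|E(G)|] = 53 − 13/3 = 146/3.
Numerically: ≈ 48.6667.
(This is only a lower bound; the true E[α(G)] may be larger.)

E[α(G)] ≥ 146/3 ≈ 48.6667.


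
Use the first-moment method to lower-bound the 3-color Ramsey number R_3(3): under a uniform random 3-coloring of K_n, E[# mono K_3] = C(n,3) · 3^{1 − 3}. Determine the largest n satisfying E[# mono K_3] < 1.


We need C(n, 3) · 3^{1 − 3} < 1, i.e. C(n, 3) < 3^{3 − 1} = 9.
Check values of n near the boundary:
  n = 3: C(3, 3) = 1; 1 < 9? YES
  n = 4: C(4, 3) = 4; 4 < 9? YES
  n = 5: C(5, 3) = 10; 10 < 9? NO
The largest n with C(n, 3) < 9 is n = 4 (where E[X] = 4/9 ≈ 0.444444). Hence R_3(3) > 4, i.e. R_3(3) ≥ 5.

Largest n = 4; hence R_3(3) > 4.


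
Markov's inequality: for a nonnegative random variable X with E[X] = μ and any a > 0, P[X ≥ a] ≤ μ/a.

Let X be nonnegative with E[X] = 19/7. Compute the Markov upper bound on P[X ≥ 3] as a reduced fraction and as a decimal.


μ = E[X] = 19/7, a = 3.
Markov: P[X ≥ 3] ≤ μ/a = (19/7)/3 = 19/21.
Numerically: ≈ 0.90476.
(Since a = 3 > μ = 2.71429, the bound 19/21 is < 1 and informative.)

P[X ≥ 3] ≤ 19/21 ≈ 0.90476.


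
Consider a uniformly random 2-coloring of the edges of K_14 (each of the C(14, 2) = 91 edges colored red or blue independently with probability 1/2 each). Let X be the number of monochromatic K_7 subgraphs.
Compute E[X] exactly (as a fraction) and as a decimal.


Let X = Σ_S X_S over the C(14, 7) = 3432 subsets S of size 7, where X_S = 1 if the K_7 on S is monochromatic.
For a fixed S, the K_7 on S has C(7, 2) = 21 edges. P[all 21 edges red] = (1/2)^21, and likewise for blue, so P[monochromatic] = 2·(1/2)^21 = 2^{1 − 21} = 1/1048576.
By linearity: E[X] = C(14, 7) · 2^{1 − 21} = 3432 · 1/1048576 = 429/131072.
Numerically: E[X] ≈ 0.003.

E[X] = C(14,7)·2^(1−C(7,2)) = 429/131072 ≈ 0.003.


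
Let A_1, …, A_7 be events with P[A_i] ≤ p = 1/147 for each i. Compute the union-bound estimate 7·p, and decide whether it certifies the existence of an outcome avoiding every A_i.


Union bound: P[∪_{i=1}^{7} A_i] ≤ Σ_i P[A_i] ≤ 7·p = 7·(1/147) = 1/21.
Numerically: 1/21 ≈ 0.048.
Is 1/21 < 1? YES.
Since P[∪ A_i] ≤ 1/21 < 1, the complement has P[∩ A_i^c] ≥ 1 − 1/21 = 20/21 > 0, so some outcome avoids every A_i.

7·p = 1/21 ≈ 0.048; existence CERTIFIED by the union bound.


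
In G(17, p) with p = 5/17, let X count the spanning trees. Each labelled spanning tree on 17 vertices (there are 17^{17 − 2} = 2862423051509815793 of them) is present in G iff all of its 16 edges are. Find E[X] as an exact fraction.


K_17 has 17^{17 − 2} = 2862423051509815793 labelled spanning trees.
For each such spanning tree H, let X_H = 1 if all 16 edges of H are present in G. Then P[X_H = 1] = p^{16} = (5/17)^{16} = 152587890625/48661191875666868481.
Summing the indicators: E[X] = Σ_H E[X_H] = 2862423051509815793 · p^{16} = 2862423051509815793 · 152587890625/48661191875666868481 = 152587890625/17.
Numerically: E[X] ≈ 8.9758e+09.

E[X] = 2862423051509815793 · (5/17)^{16} = 152587890625/17 ≈ 8.9758e+09.


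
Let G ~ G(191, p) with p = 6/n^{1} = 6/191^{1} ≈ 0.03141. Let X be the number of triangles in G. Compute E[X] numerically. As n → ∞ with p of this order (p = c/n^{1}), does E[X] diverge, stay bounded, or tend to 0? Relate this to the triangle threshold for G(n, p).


Number of potential triangles: C(191, 3) = 1143135.
Each occurs with probability p³ ≈ (0.03141)³ ≈ 3.099943e-05.
By linearity: E[X] = C(191, 3)·p³ ≈ 1143135 · 3.099943e-05 ≈ 35.4365.
Here α = 1, so p = 6/n is exactly at the triangle threshold p ~ 1/n. Asymptotically E[X] → c³/6 = 6³/6 = 36 ≈ 36.0000, a bounded constant. In this regime the triangle count is asymptotically Poisson(c³/6).

E[X] ≈ 35.4365; in regime p = Θ(1/n^{1}) E[X] stays bounded (at the triangle threshold p ~ 1/n).


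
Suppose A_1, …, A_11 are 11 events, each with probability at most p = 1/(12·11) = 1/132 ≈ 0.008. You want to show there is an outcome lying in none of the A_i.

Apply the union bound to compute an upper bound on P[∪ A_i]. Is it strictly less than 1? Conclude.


Union bound: P[∪_{i=1}^{11} A_i] ≤ Σ_i P[A_i] ≤ 11·p = 11·(1/132) = 1/12.
Numerically: 1/12 ≈ 0.083.
Is 1/12 < 1? YES.
Since P[∪ A_i] ≤ 1/12 < 1, the complement has P[∩ A_i^c] ≥ 1 − 1/12 = 11/12 > 0, so some outcome avoids every A_i.

11·p = 1/12 ≈ 0.083; existence CERTIFIED by the union bound.


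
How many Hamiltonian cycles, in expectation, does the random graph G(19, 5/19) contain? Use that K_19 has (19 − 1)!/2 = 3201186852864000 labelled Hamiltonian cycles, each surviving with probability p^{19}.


K_19 has (19 − 1)!/2 = 3201186852864000 labelled Hamiltonian cycles.
For each such Hamiltonian cycle H, let X_H = 1 if all 19 edges of H are present in G. Then P[X_H = 1] = p^{19} = (5/19)^{19} = 19073486328125/1978419655660313589123979.
By linearity of expectation: E[X] = Σ_H E[X_H] = 3201186852864000 · p^{19} = 3201186852864000 · 19073486328125/1978419655660313589123979 = 61057793671875000000000000000/1978419655660313589123979.
Numerically: E[X] ≈ 3.09e+04.

E[X] = 3201186852864000 · (5/19)^{19} = 61057793671875000000000000000/1978419655660313589123979 ≈ 3.09e+04.


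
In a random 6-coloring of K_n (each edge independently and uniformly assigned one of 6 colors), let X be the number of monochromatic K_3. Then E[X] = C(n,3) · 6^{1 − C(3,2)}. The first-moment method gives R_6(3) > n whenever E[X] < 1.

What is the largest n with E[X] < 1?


We need C(n, 3) · 6^{1 − 3} < 1, i.e. C(n, 3) < 6^{3 − 1} = 36.
Check values of n near the boundary:
  n = 3: C(3, 3) = 1; 1 < 36? YES
  n = 4: C(4, 3) = 4; 4 < 36? YES
  n = 5: C(5, 3) = 10; 10 < 36? YES
  n = 6: C(6, 3) = 20; 20 < 36? YES
  n = 7: C(7, 3) = 35; 35 < 36? YES
  n = 8: C(8, 3) = 56; 56 < 36? NO
  n = 9: C(9, 3) = 84; 84 < 36? NO
The largest n with C(n, 3) < 36 is n = 7 (where E[X] = 35/36 ≈ 0.97222). Hence R_6(3) > 7, i.e. R_6(3) ≥ 8.

Largest n = 7; hence R_6(3) > 7.


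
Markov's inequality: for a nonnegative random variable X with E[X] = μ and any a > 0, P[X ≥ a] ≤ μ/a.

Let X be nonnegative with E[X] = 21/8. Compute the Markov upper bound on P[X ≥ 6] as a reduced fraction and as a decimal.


μ = E[X] = 21/8, a = 6.
Markov: P[X ≥ 6] ≤ μ/a = (21/8)/6 = 7/16.
Numerically: ≈ 0.438.
(Since a = 6 > μ = 2.625, the bound 7/16 is < 1 and informative.)

P[X ≥ 6] ≤ 7/16 ≈ 0.438.


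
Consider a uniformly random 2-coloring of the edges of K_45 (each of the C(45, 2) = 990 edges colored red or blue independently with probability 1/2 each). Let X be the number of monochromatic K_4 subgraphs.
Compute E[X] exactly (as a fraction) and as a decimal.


Let X = Σ_S X_S over the C(45, 4) = 148995 subsets S of size 4, where X_S = 1 if the K_4 on S is monochromatic.
For a fixed S, the K_4 on S has C(4, 2) = 6 edges. P[all 6 edges red] = (1/2)^6, and likewise for blue, so P[monochromatic] = 2·(1/2)^6 = 2^{1 − 6} = 1/32.
By linearity of expectation: E[X] = C(45, 4) · 2^{1 − 6} = 148995 · 1/32 = 148995/32.
Numerically: E[X] ≈ 4656.0938.

E[X] = C(45,4)·2^(1−C(4,2)) = 148995/32 ≈ 4656.0938.


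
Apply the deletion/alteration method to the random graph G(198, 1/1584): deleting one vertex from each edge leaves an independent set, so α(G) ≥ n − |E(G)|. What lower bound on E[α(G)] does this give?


E[|E(G)|] = C(198, 2)·p = 19503 · (1/1584) = 197/16.
E[α(G)] ≥ n − E[|E(G)|] = 198 − 197/16 = 2971/16.
Numerically: ≈ 185.6875.
(This is only a lower bound; the true E[α(G)] may be larger.)

E[α(G)] ≥ 2971/16 ≈ 185.6875.


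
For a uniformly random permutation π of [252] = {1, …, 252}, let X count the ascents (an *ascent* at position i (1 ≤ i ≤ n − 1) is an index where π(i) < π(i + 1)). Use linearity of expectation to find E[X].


Write X = Σ X_I over i = 1, …, 251, with X_I the indicator of one ascent.
There are 251 indicators.
For each fixed i, the pair (π(i), π(i+1)) is a uniformly random ordered pair of distinct values from {1, …, 252}; by symmetry P[π(i) < π(i+1)] = 1/2.
By linearity: E[X] = 251 · (1/2) = (252 − 1) · (1/2) = 251/2 ≈ 125.500.

E[X] = 251/2 = 125.500.


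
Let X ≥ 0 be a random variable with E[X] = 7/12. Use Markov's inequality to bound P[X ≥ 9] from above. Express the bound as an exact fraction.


μ = E[X] = 7/12, a = 9.
Markov: P[X ≥ 9] ≤ μ/a = (7/12)/9 = 7/108.
Numerically: ≈ 0.0648.
(Since a = 9 > μ = 0.5833, the bound 7/108 is < 1 and informative.)

P[X ≥ 9] ≤ 7/108 ≈ 0.0648.


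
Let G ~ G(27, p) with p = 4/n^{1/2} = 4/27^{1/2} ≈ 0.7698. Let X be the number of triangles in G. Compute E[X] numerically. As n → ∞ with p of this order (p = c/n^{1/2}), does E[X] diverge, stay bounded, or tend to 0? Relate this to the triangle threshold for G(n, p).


Number of potential triangles: C(27, 3) = 2925.
Each occurs with probability p³ ≈ (0.7698)³ ≈ 4.56177990e-01.
By linearity: E[X] = C(27, 3)·p³ ≈ 2925 · 4.56177990e-01 ≈ 1334.320622.
Since α = 1/2 < 1, p = c/n^{1/2} ≫ 1/n is above the triangle threshold p ~ 1/n. Asymptotically E[X] ~ (c³/6)·n^{3(1−α)} = (4³/6)·n^{1.5} → ∞; triangles are abundant w.h.p.

E[X] ≈ 1334.320622; in regime p = Θ(1/n^{1/2}) E[X] diverges (above the triangle threshold p ~ 1/n).


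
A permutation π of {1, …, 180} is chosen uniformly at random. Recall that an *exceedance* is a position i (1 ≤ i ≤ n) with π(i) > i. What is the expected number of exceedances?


Write X = Σ_{i=1}^{180} X_i, where X_i = 1_{π(i) > i}.
For each fixed i, π(i) is uniform over {1, …, 180} (marginal of a uniform permutation), so P[π(i) > i] = (n − i)/n. Summing: Σ_{i=1}^{180} (n − i)/n = (0 + 1 + … + 179)/180 = 180(180 − 1)/(2·180) = (180 − 1)/2.
Hence E[X] = Σ_{i=1}^{180} (180 − i)/180 = 179/2 ≈ 89.500.

E[X] = 179/2 = 89.500.


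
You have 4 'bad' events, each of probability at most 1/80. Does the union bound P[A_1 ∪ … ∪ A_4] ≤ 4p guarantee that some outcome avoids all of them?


Union bound: P[∪_{i=1}^{4} A_i] ≤ Σ_i P[A_i] ≤ 4·p = 4·(1/80) = 1/20.
Numerically: 1/20 ≈ 0.0500000.
Is 1/20 < 1? YES.
Since P[∪ A_i] ≤ 1/20 < 1, the complement has P[∩ A_i^c] ≥ 1 − 1/20 = 19/20 > 0, so some outcome avoids every A_i.

4·p = 1/20 ≈ 0.0500000; existence CERTIFIED by the union bound.


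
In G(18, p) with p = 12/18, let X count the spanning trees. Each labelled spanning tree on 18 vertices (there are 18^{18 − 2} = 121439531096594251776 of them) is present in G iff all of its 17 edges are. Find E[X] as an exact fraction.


K_18 has 18^{18 − 2} = 121439531096594251776 labelled spanning trees.
For each such spanning tree H, let X_H = 1 if all 17 edges of H are present in G. Then P[X_H = 1] = p^{17} = (2/3)^{17} = 131072/129140163.
By linearity of expectation: E[X] = Σ_H E[X_H] = 121439531096594251776 · p^{17} = 121439531096594251776 · 131072/129140163 = 123256172596690944.
Numerically: E[X] ≈ 1.23256e+17.

E[X] = 121439531096594251776 · (2/3)^{17} = 123256172596690944 ≈ 1.23256e+17.


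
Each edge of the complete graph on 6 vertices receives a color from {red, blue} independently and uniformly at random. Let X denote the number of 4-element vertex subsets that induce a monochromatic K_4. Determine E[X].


Let X = Σ_S X_S over the C(6, 4) = 15 subsets S of size 4, where X_S = 1 if the K_4 on S is monochromatic.
For a fixed S, the K_4 on S has C(4, 2) = 6 edges. P[all 6 edges red] = (1/2)^6, and likewise for blue, so P[monochromatic] = 2·(1/2)^6 = 2^{1 − 6} = 1/32.
By linearity of expectation: E[X] = C(6, 4) · 2^{1 − 6} = 15 · 1/32 = 15/32.
Numerically: E[X] ≈ 0.468750.

E[X] = C(6,4)·2^(1−C(4,2)) = 15/32 ≈ 0.468750.


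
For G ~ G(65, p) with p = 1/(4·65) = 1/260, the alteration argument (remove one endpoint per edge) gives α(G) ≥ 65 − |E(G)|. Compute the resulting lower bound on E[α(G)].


E[|E(G)|] = C(65, 2)·p = 2080 · (1/260) = 8.
E[α(G)] ≥ n − E[|E(G)|] = 65 − 8 = 57.
Numerically: ≈ 57.0000.
(This is only a lower bound; the true E[α(G)] may be larger.)

E[α(G)] ≥ 57 ≈ 57.0000.


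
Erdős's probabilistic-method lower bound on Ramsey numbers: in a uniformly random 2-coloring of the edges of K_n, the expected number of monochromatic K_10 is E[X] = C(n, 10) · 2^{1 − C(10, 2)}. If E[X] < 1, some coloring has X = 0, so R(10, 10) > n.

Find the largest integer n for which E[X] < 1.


We need C(n, 10) · 2^{1 − 45} < 1, i.e. C(n, 10) < 2^{45 − 1} = 17592186044416.
Check values of n near the boundary:
  n = 96: C(96, 10) = 11279926456656; 11279926456656 < 17592186044416? YES
  n = 97: C(97, 10) = 12576469727536; 12576469727536 < 17592186044416? YES
  n = 98: C(98, 10) = 14005614014756; 14005614014756 < 17592186044416? YES
  n = 99: C(99, 10) = 15579278510796; 15579278510796 < 17592186044416? YES
  n = 100: C(100, 10) = 17310309456440; 17310309456440 < 17592186044416? YES
  n = 101: C(101, 10) = 19212541264840; 19212541264840 < 17592186044416? NO
  n = 102: C(102, 10) = 21300860967540; 21300860967540 < 17592186044416? NO
The largest n with C(n, 10) < 17592186044416 is n = 100 (where E[X] = 2163788682055/2199023255552 ≈ 0.984). Hence R(10, 10) > 100, i.e. R(10, 10) ≥ 101.

Largest n = 100; hence R(10, 10) > 100.


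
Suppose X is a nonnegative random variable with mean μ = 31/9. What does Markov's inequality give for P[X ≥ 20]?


μ = E[X] = 31/9, a = 20.
Markov: P[X ≥ 20] ≤ μ/a = (31/9)/20 = 31/180.
Numerically: ≈ 0.17222.
(Since a = 20 > μ = 3.44444, the bound 31/180 is < 1 and informative.)

P[X ≥ 20] ≤ 31/180 ≈ 0.17222.


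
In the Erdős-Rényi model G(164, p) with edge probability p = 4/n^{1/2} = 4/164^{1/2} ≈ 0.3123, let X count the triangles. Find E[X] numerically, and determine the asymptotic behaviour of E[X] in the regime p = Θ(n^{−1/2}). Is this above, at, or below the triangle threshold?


Number of potential triangles: C(164, 3) = 721764.
Each occurs with probability p³ ≈ (0.3123)³ ≈ 3.047293e-02.
By linearity: E[X] = C(164, 3)·p³ ≈ 721764 · 3.047293e-02 ≈ 21994.2632.
Since α = 1/2 < 1, p = c/n^{1/2} ≫ 1/n is above the triangle threshold p ~ 1/n. Asymptotically E[X] ~ (c³/6)·n^{3(1−α)} = (4³/6)·n^{1.5} → ∞; triangles are abundant w.h.p.

E[X] ≈ 21994.2632; in regime p = Θ(1/n^{1/2}) E[X] diverges (above the triangle threshold p ~ 1/n).


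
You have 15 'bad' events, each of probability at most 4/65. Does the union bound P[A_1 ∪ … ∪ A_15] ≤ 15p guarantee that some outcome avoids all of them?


Union bound: P[∪_{i=1}^{15} A_i] ≤ Σ_i P[A_i] ≤ 15·p = 15·(4/65) = 12/13.
Numerically: 12/13 ≈ 0.923.
Is 12/13 < 1? YES.
Since P[∪ A_i] ≤ 12/13 < 1, the complement has P[∩ A_i^c] ≥ 1 − 12/13 = 1/13 > 0, so some outcome avoids every A_i.

15·p = 12/13 ≈ 0.923; existence CERTIFIED by the union bound.


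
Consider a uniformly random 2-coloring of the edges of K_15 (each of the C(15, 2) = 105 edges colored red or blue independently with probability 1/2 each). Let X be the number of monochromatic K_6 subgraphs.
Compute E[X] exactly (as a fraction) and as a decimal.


Let X = Σ_S X_S over the C(15, 6) = 5005 subsets S of size 6, where X_S = 1 if the K_6 on S is monochromatic.
For a fixed S, the K_6 on S has C(6, 2) = 15 edges. P[all 15 edges red] = (1/2)^15, and likewise for blue, so P[monochromatic] = 2·(1/2)^15 = 2^{1 − 15} = 1/16384.
By linearity of expectation: E[X] = C(15, 6) · 2^{1 − 15} = 5005 · 1/16384 = 5005/16384.
Numerically: E[X] ≈ 0.305481.

E[X] = C(15,6)·2^(1−C(6,2)) = 5005/16384 ≈ 0.305481.


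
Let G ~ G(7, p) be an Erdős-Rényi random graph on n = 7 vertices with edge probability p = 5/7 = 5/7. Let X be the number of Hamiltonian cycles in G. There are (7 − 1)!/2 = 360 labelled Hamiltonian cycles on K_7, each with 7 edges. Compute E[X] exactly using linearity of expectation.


K_7 has (7 − 1)!/2 = 360 labelled Hamiltonian cycles.
For each such Hamiltonian cycle H, let X_H = 1 if all 7 edges of H are present in G. Then P[X_H = 1] = p^{7} = (5/7)^{7} = 78125/823543.
By linearity: E[X] = Σ_H E[X_H] = 360 · p^{7} = 360 · 78125/823543 = 28125000/823543.
Numerically: E[X] ≈ 34.15.

E[X] = 360 · (5/7)^{7} = 28125000/823543 ≈ 34.15.


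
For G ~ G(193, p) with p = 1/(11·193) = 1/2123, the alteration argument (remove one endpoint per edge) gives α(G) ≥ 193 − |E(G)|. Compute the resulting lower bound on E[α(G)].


E[|E(G)|] = C(193, 2)·p = 18528 · (1/2123) = 96/11.
E[α(G)] ≥ n − E[|E(G)|] = 193 − 96/11 = 2027/11.
Numerically: ≈ 184.273.
(This is only a lower bound; the true E[α(G)] may be larger.)

E[α(G)] ≥ 2027/11 ≈ 184.273.


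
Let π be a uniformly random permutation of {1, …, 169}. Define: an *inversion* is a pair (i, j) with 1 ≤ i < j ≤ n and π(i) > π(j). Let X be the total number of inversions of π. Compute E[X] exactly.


Write X = Σ X_I over the C(169, 2) = 14196 pairs i < j, with X_I the indicator of one inversion.
There are 14196 indicators.
For each fixed pair i < j, the values π(i) and π(j) are two distinct elements of {1, …, 169} in uniformly random order; by symmetry P[π(i) > π(j)] = 1/2.
By linearity: E[X] = 14196 · (1/2) = C(169, 2) · (1/2) = 14196/2 = 7098 ≈ 7098.0000.

E[X] = 7098 = 7098.0000.


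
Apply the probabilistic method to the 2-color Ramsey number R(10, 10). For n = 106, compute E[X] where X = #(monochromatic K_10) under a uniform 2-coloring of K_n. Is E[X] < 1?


E[X] = C(106, 10) · 2^{1 − 45} = 31853506369685 · 2^{−44} = 31853506369685/17592186044416.
As a reduced fraction: E[X] = 31853506369685/17592186044416 ≈ 1.811.
Is E[X] < 1? NO.
Since E[X] ≥ 1, the first-moment bound is inconclusive at n = 106; it does NOT by itself certify R(10, 10) > 106.

E[X] = 31853506369685/17592186044416 ≈ 1.811; E[X] ≥ 1; first-moment method inconclusive here.


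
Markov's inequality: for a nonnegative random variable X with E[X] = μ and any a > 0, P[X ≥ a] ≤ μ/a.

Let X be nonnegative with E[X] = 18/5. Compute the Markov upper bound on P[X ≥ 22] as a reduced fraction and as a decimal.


μ = E[X] = 18/5, a = 22.
Markov: P[X ≥ 22] ≤ μ/a = (18/5)/22 = 9/55.
Numerically: ≈ 0.16364.
(Since a = 22 > μ = 3.60000, the bound 9/55 is < 1 and informative.)

P[X ≥ 22] ≤ 9/55 ≈ 0.16364.


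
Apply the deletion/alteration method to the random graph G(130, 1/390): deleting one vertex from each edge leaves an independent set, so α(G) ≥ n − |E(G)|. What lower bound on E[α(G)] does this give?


E[|E(G)|] = C(130, 2)·p = 8385 · (1/390) = 43/2.
E[α(G)] ≥ n − E[|E(G)|] = 130 − 43/2 = 217/2.
Numerically: ≈ 108.500000.
(This is only a lower bound; the true E[α(G)] may be larger.)

E[α(G)] ≥ 217/2 ≈ 108.500000.


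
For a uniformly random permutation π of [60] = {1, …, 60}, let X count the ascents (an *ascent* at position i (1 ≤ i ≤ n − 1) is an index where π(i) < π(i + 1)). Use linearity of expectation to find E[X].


Write X = Σ X_I over i = 1, …, 59, with X_I the indicator of one ascent.
There are 59 indicators.
For each fixed i, the pair (π(i), π(i+1)) is a uniformly random ordered pair of distinct values from {1, …, 60}; by symmetry P[π(i) < π(i+1)] = 1/2.
By linearity: E[X] = 59 · (1/2) = (60 − 1) · (1/2) = 59/2 ≈ 29.500.

E[X] = 59/2 = 29.500.


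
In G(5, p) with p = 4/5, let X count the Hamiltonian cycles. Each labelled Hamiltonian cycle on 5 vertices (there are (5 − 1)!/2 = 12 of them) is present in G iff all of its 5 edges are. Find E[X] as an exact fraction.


K_5 has (5 − 1)!/2 = 12 labelled Hamiltonian cycles.
For each such Hamiltonian cycle H, let X_H = 1 if all 5 edges of H are present in G. Then P[X_H = 1] = p^{5} = (4/5)^{5} = 1024/3125.
By linearity: E[X] = Σ_H E[X_H] = 12 · p^{5} = 12 · 1024/3125 = 12288/3125.
Numerically: E[X] ≈ 3.93216.

E[X] = 12 · (4/5)^{5} = 12288/3125 ≈ 3.93216.


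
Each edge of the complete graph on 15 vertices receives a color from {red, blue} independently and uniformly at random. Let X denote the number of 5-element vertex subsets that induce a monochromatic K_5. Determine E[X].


Let X = Σ_S X_S over the C(15, 5) = 3003 subsets S of size 5, where X_S = 1 if the K_5 on S is monochromatic.
For a fixed S, the K_5 on S has C(5, 2) = 10 edges. P[all 10 edges red] = (1/2)^10, and likewise for blue, so P[monochromatic] = 2·(1/2)^10 = 2^{1 − 10} = 1/512.
By linearity: E[X] = C(15, 5) · 2^{1 − 10} = 3003 · 1/512 = 3003/512.
Numerically: E[X] ≈ 5.865234.

E[X] = C(15,5)·2^(1−C(5,2)) = 3003/512 ≈ 5.865234.


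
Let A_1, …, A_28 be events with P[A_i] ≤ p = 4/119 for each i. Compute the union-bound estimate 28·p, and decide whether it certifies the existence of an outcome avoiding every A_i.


Union bound: P[∪_{i=1}^{28} A_i] ≤ Σ_i P[A_i] ≤ 28·p = 28·(4/119) = 16/17.
Numerically: 16/17 ≈ 0.941176.
Is 16/17 < 1? YES.
Since P[∪ A_i] ≤ 16/17 < 1, the complement has P[∩ A_i^c] ≥ 1 − 16/17 = 1/17 > 0, so some outcome avoids every A_i.

28·p = 16/17 ≈ 0.941176; existence CERTIFIED by the union bound.


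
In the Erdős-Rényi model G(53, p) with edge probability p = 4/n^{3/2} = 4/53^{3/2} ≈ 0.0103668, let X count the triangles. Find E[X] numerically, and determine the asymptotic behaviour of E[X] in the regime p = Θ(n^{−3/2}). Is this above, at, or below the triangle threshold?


Number of potential triangles: C(53, 3) = 23426.
Each occurs with probability p³ ≈ (0.0103668)³ ≈ 1.11413691e-06.
By linearity: E[X] = C(53, 3)·p³ ≈ 23426 · 1.11413691e-06 ≈ 0.026100.
Since α = 3/2 > 1, p = c/n^{3/2} = o(1/n) is below the triangle threshold p ~ 1/n. Asymptotically E[X] ~ (c³/6)·n^{3(1−α)} = (4³/6)·n^{-1.5} → 0, so by Markov's inequality G has no triangles w.h.p.

E[X] ≈ 0.026100; in regime p = Θ(1/n^{3/2}) E[X] tends to 0 (below the triangle threshold p ~ 1/n).


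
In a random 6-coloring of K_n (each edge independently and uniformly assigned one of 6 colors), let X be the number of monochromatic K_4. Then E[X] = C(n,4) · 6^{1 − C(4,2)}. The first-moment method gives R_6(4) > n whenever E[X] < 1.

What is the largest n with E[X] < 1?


We need C(n, 4) · 6^{1 − 6} < 1, i.e. C(n, 4) < 6^{6 − 1} = 7776.
Check values of n near the boundary:
  n = 21: C(21, 4) = 5985; 5985 < 7776? YES
  n = 22: C(22, 4) = 7315; 7315 < 7776? YES
  n = 23: C(23, 4) = 8855; 8855 < 7776? NO
  n = 24: C(24, 4) = 10626; 10626 < 7776? NO
  n = 25: C(25, 4) = 12650; 12650 < 7776? NO
The largest n with C(n, 4) < 7776 is n = 22 (where E[X] = 7315/7776 ≈ 0.94072). Hence R_6(4) > 22, i.e. R_6(4) ≥ 23.

Largest n = 22; hence R_6(4) > 22.


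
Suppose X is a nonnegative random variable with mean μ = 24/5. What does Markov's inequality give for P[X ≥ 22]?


μ = E[X] = 24/5, a = 22.
Markov: P[X ≥ 22] ≤ μ/a = (24/5)/22 = 12/55.
Numerically: ≈ 0.21818.
(Since a = 22 > μ = 4.80000, the bound 12/55 is < 1 and informative.)

P[X ≥ 22] ≤ 12/55 ≈ 0.21818.


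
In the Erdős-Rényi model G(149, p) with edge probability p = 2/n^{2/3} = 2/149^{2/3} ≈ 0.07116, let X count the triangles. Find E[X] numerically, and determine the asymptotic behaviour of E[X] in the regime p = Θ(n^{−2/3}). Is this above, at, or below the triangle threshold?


Number of potential triangles: C(149, 3) = 540274.
Each occurs with probability p³ ≈ (0.07116)³ ≈ 3.603441e-04.
By linearity: E[X] = C(149, 3)·p³ ≈ 540274 · 3.603441e-04 ≈ 194.6846.
Since α = 2/3 < 1, p = c/n^{2/3} ≫ 1/n is above the triangle threshold p ~ 1/n. Asymptotically E[X] ~ (c³/6)·n^{3(1−α)} = (2³/6)·n^{1} → ∞; triangles are abundant w.h.p.

E[X] ≈ 194.6846; in regime p = Θ(1/n^{2/3}) E[X] diverges (above the triangle threshold p ~ 1/n).


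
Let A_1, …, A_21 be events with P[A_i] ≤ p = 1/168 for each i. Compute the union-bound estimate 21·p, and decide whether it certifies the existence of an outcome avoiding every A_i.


Union bound: P[∪_{i=1}^{21} A_i] ≤ Σ_i P[A_i] ≤ 21·p = 21·(1/168) = 1/8.
Numerically: 1/8 ≈ 0.125000.
Is 1/8 < 1? YES.
Since P[∪ A_i] ≤ 1/8 < 1, the complement has P[∩ A_i^c] ≥ 1 − 1/8 = 7/8 > 0, so some outcome avoids every A_i.

21·p = 1/8 ≈ 0.125000; existence CERTIFIED by the union bound.


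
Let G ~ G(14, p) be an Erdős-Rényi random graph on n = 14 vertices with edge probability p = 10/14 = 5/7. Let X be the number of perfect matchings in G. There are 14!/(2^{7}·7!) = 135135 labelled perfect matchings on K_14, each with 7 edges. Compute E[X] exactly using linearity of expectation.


K_14 has 14!/(2^{7}·7!) = 135135 labelled perfect matchings.
For each such perfect matching H, let X_H = 1 if all 7 edges of H are present in G. Then P[X_H = 1] = p^{7} = (5/7)^{7} = 78125/823543.
By linearity of expectation: E[X] = Σ_H E[X_H] = 135135 · p^{7} = 135135 · 78125/823543 = 1508203125/117649.
Numerically: E[X] ≈ 12819.5.

E[X] = 135135 · (5/7)^{7} = 1508203125/117649 ≈ 12819.5.


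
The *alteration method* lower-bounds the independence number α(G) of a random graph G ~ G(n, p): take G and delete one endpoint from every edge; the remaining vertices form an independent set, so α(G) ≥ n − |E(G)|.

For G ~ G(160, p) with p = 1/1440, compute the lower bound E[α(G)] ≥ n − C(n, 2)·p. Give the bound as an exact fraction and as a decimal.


E[|E(G)|] = C(160, 2)·p = 12720 · (1/1440) = 53/6.
E[α(G)] ≥ n − E[|E(G)|] = 160 − 53/6 = 907/6.
Numerically: ≈ 151.16667.
(This is only a lower bound; the true E[α(G)] may be larger.)

E[α(G)] ≥ 907/6 ≈ 151.16667.


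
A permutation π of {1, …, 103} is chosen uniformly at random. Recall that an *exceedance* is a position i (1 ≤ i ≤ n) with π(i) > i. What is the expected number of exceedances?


Write X = Σ_{i=1}^{103} X_i, where X_i = 1_{π(i) > i}.
For each fixed i, π(i) is uniform over {1, …, 103} (marginal of a uniform permutation), so P[π(i) > i] = (n − i)/n. Summing: Σ_{i=1}^{103} (n − i)/n = (0 + 1 + … + 102)/103 = 103(103 − 1)/(2·103) = (103 − 1)/2.
Hence E[X] = Σ_{i=1}^{103} (103 − i)/103 = 51 ≈ 51.000000.

E[X] = 51 = 51.000000.


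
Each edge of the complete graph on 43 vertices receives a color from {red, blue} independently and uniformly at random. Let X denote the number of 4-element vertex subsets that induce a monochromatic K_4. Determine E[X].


Let X = Σ_S X_S over the C(43, 4) = 123410 subsets S of size 4, where X_S = 1 if the K_4 on S is monochromatic.
For a fixed S, the K_4 on S has C(4, 2) = 6 edges. P[all 6 edges red] = (1/2)^6, and likewise for blue, so P[monochromatic] = 2·(1/2)^6 = 2^{1 − 6} = 1/32.
Summing: E[X] = C(43, 4) · 2^{1 − 6} = 123410 · 1/32 = 61705/16.
Numerically: E[X] ≈ 3856.5625.

E[X] = C(43,4)·2^(1−C(4,2)) = 61705/16 ≈ 3856.5625.


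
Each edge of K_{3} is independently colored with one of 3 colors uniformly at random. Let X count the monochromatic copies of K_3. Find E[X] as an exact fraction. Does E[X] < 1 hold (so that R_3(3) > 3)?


E[X] = C(3, 3) · 3^{1 − 3} = 1 · 3^{−2} = 1/9.
As a reduced fraction: E[X] = 1/9 ≈ 0.1111111.
Is E[X] < 1? YES.
Since E[X] < 1, there exists a 3-coloring of K_{3} with no monochromatic K_3; hence R_3(3) > 3.

E[X] = 1/9 ≈ 0.1111111; E[X] < 1, so R_3(3) > 3.


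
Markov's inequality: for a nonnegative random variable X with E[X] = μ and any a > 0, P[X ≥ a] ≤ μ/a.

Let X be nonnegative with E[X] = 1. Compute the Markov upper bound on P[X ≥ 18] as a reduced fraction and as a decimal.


μ = E[X] = 1, a = 18.
Markov: P[X ≥ 18] ≤ μ/a = (1)/18 = 1/18.
Numerically: ≈ 0.05556.
(Since a = 18 > μ = 1.00000, the bound 1/18 is < 1 and informative.)

P[X ≥ 18] ≤ 1/18 ≈ 0.05556.


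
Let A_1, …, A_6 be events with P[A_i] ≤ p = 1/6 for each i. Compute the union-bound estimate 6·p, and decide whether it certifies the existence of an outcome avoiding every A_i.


Union bound: P[∪_{i=1}^{6} A_i] ≤ Σ_i P[A_i] ≤ 6·p = 6·(1/6) = 1.
Numerically: 1 ≈ 1.000.
Is 1 < 1? NO.
Since the bound 1 is ≥ 1, the union bound is uninformative here; it does NOT by itself certify existence.

6·p = 1 ≈ 1.000; existence NOT certified by the union bound.


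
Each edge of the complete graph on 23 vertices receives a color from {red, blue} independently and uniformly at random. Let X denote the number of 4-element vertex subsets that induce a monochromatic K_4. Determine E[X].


Let X = Σ_S X_S over the C(23, 4) = 8855 subsets S of size 4, where X_S = 1 if the K_4 on S is monochromatic.
For a fixed S, the K_4 on S has C(4, 2) = 6 edges. P[all 6 edges red] = (1/2)^6, and likewise for blue, so P[monochromatic] = 2·(1/2)^6 = 2^{1 − 6} = 1/32.
By linearity of expectation: E[X] = C(23, 4) · 2^{1 − 6} = 8855 · 1/32 = 8855/32.
Numerically: E[X] ≈ 276.71875.

E[X] = C(23,4)·2^(1−C(4,2)) = 8855/32 ≈ 276.71875.


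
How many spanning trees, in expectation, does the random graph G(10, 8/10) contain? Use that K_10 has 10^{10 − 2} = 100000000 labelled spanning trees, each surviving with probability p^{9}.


K_10 has 10^{10 − 2} = 100000000 labelled spanning trees.
For each such spanning tree H, let X_H = 1 if all 9 edges of H are present in G. Then P[X_H = 1] = p^{9} = (4/5)^{9} = 262144/1953125.
Summing the indicators: E[X] = Σ_H E[X_H] = 100000000 · p^{9} = 100000000 · 262144/1953125 = 67108864/5.
Numerically: E[X] ≈ 1.34e+07.

E[X] = 100000000 · (4/5)^{9} = 67108864/5 ≈ 1.34e+07.


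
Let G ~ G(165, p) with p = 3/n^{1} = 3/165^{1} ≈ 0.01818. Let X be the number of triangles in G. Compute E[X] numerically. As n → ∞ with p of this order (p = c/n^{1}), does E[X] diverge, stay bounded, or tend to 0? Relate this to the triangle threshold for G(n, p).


Number of potential triangles: C(165, 3) = 735130.
Each occurs with probability p³ ≈ (0.01818)³ ≈ 6.010518e-06.
By linearity: E[X] = C(165, 3)·p³ ≈ 735130 · 6.010518e-06 ≈ 4.4185.
Here α = 1, so p = 3/n is exactly at the triangle threshold p ~ 1/n. Asymptotically E[X] → c³/6 = 3³/6 = 9/2 ≈ 4.5000, a bounded constant. In this regime the triangle count is asymptotically Poisson(c³/6).

E[X] ≈ 4.4185; in regime p = Θ(1/n^{1}) E[X] stays bounded (at the triangle threshold p ~ 1/n).
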